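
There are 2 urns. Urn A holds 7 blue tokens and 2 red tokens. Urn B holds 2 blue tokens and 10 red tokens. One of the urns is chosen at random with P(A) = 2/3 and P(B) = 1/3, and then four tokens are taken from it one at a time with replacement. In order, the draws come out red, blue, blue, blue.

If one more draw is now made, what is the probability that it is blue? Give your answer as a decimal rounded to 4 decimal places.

Compute the likelihood of the observed sequence for each case: P(data | urn A) = (2/9)(7/9)(7/9)(7/9) = 0.10456; P(data | urn B) = (10/12)(2/12)(2/12)(2/12) = 0.003858.
Multiplying each by its prior: 2/3 · 0.10456 = 0.069705, 1/3 · 0.003858 = 0.001286; summing to 0.070991.
Normalising, the posterior is P(urn A | data) = 0.98188, P(urn B | data) = 0.018115.
So P(blue next | data) = Σ P(blue next | H) P(H | data) = (7/9)(0.98188) + (1/6)(0.018115) = 0.76671.

0.7667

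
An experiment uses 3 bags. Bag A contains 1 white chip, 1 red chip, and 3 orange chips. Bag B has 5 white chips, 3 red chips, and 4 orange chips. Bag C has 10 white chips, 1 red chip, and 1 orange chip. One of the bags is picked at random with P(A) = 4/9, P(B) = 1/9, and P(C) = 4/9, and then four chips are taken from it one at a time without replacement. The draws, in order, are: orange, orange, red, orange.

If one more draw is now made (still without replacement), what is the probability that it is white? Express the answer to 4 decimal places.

Under each hypothesis, the probability of the observed sequence is: P(data | bag A) = (3/5)(2/4)(1/3)(1/2) = 0.05; P(data | bag B) = (4/12)(3/11)(3/10)(2/9) = 0.0060606; P(data | bag C) = (1/12)(0/11) = 0.
The prior-weighted likelihoods are 4/9 · 0.05 = 0.022222, 1/9 · 0.0060606 = 0.0006734, 4/9 · 0 = 0; summing to 0.022896.
Dividing through by the total gives posterior P(bag A | data) = 0.97059, P(bag B | data) = 0.029412, P(bag C | data) = 0.
So P(white next | data) = Σ P(white next | H) P(H | data) = (1)(0.97059) + (5/8)(0.029412) = 0.98897.

0.9890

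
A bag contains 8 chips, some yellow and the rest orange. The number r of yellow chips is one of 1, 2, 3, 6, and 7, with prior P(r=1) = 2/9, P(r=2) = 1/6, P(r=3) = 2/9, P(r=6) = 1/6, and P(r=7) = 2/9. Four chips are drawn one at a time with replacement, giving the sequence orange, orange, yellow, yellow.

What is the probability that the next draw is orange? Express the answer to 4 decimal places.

0.5522

Under each hypothesis, the probability of the observed sequence is: P(data | r = 1) = (7/8)(7/8)(1/8)(1/8) = 0.011963; P(data | r = 2) = (6/8)(6/8)(2/8)(2/8) = 0.035156; P(data | r = 3) = (5/8)(5/8)(3/8)(3/8) = 0.054932; P(data | r = 6) = (2/8)(2/8)(6/8)(6/8) = 0.035156; P(data | r = 7) = (1/8)(1/8)(7/8)(7/8) = 0.011963.
Weighting by the prior gives 2/9 · 0.011963 = 0.0026584, 1/6 · 0.035156 = 0.0058594, 2/9 · 0.054932 = 0.012207, 1/6 · 0.035156 = 0.0058594, 2/9 · 0.011963 = 0.0026584; these sum to 0.029243.
Normalising, the posterior is P(r = 1 | data) = 0.090909, P(r = 2 | data) = 0.20037, P(r = 3 | data) = 0.41744, P(r = 6 | data) = 0.20037, P(r = 7 | data) = 0.090909.
Averaging over the posterior, P(orange next | data) = (7/8)(0.090909) + (3/4)(0.20037) + (5/8)(0.41744) + (1/4)(0.20037) + (1/8)(0.090909) = 0.55218.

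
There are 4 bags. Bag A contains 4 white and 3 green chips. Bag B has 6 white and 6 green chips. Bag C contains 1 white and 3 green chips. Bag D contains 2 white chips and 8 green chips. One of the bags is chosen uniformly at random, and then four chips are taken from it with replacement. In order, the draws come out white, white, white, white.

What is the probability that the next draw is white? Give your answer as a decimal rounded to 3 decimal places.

Compute the likelihood of the observed sequence for each case: P(data | bag A) = (4/7)(4/7)(4/7)(4/7) = 0.10662; P(data | bag B) = (6/12)(6/12)(6/12)(6/12) = 0.0625; P(data | bag C) = (1/4)(1/4)(1/4)(1/4) = 0.0039062; P(data | bag D) = (2/10)(2/10)(2/10)(2/10) = 0.0016.
Multiplying each by its prior: 1/4 · 0.10662 = 0.026656, 1/4 · 0.0625 = 0.015625, 1/4 · 0.0039062 = 0.00097656, 1/4 · 0.0016 = 0.0004; with total 0.043657.
The posterior is then P(bag A | data) = 0.61057, P(bag B | data) = 0.3579, P(bag C | data) = 0.022369, P(bag D | data) = 0.0091623.
So P(white next | data) = Σ P(white next | H) P(H | data) = (4/7)(0.61057) + (1/2)(0.3579) + (1/4)(0.022369) + (1/5)(0.0091623) = 0.53527.

0.535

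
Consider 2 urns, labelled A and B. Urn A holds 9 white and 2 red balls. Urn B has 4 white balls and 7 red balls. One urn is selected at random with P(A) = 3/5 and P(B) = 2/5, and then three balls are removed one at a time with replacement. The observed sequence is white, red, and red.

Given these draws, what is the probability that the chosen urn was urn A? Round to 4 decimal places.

0.2160

The likelihood of the observed sequence under each hypothesis: P(data | urn A) = (9/11)(2/11)(2/11) = 0.027047; P(data | urn B) = (4/11)(7/11)(7/11) = 0.14726.
The prior-weighted likelihoods are 3/5 · 0.027047 = 0.016228, 2/5 · 0.14726 = 0.058903; summing to 0.075131.
Hence P(urn A | data) = (0.016228) / (0.075131) = 0.216.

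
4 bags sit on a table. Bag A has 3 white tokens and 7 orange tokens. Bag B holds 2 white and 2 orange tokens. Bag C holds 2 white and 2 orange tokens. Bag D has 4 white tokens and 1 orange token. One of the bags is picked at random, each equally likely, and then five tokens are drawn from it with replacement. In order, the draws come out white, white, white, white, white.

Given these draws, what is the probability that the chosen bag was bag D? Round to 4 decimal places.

The likelihood of the observed sequence under each hypothesis: P(data | bag A) = (3/10)(3/10)(3/10)(3/10)(3/10) = 0.00243; P(data | bag B) = (2/4)(2/4)(2/4)(2/4)(2/4) = 0.03125; P(data | bag C) = (2/4)(2/4)(2/4)(2/4)(2/4) = 0.03125; P(data | bag D) = (4/5)(4/5)(4/5)(4/5)(4/5) = 0.32768.
Multiplying each by its prior: 1/4 · 0.00243 = 0.0006075, 1/4 · 0.03125 = 0.0078125, 1/4 · 0.03125 = 0.0078125, 1/4 · 0.32768 = 0.08192; with total 0.098153.
So P(bag D | data) = (0.08192) / (0.098153) = 0.83462.

0.8346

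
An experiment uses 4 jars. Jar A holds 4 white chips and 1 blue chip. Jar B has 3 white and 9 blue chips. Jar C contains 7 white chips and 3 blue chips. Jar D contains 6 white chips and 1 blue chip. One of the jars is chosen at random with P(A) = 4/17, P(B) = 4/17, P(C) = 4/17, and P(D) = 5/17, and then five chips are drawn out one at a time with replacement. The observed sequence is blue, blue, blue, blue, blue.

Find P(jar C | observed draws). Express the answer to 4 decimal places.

The likelihood of the observed sequence under each hypothesis: P(data | jar A) = (1/5)(1/5)(1/5)(1/5)(1/5) = 0.00032; P(data | jar B) = (9/12)(9/12)(9/12)(9/12)(9/12) = 0.2373; P(data | jar C) = (3/10)(3/10)(3/10)(3/10)(3/10) = 0.00243; P(data | jar D) = (1/7)(1/7)(1/7)(1/7)(1/7) = 5.9499e-05.
Weighting by the prior gives 4/17 · 0.00032 = 7.5294e-05, 4/17 · 0.2373 = 0.055836, 4/17 · 0.00243 = 0.00057176, 5/17 · 5.9499e-05 = 1.75e-05; these sum to 0.056501.
Hence P(jar C | data) = (0.00057176) / (0.056501) = 0.01012.

0.0101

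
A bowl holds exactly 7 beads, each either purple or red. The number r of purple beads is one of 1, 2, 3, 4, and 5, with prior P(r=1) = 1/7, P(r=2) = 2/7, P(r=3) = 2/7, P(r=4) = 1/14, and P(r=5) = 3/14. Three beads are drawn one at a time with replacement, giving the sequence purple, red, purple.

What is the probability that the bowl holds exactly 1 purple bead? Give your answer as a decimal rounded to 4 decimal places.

The likelihood of the observed sequence under each hypothesis: P(data | r = 1) = (1/7)(6/7)(1/7) = 0.017493; P(data | r = 2) = (2/7)(5/7)(2/7) = 0.058309; P(data | r = 3) = (3/7)(4/7)(3/7) = 0.10496; P(data | r = 4) = (4/7)(3/7)(4/7) = 0.13994; P(data | r = 5) = (5/7)(2/7)(5/7) = 0.14577.
Weighting by the prior gives 1/7 · 0.017493 = 0.002499, 2/7 · 0.058309 = 0.01666, 2/7 · 0.10496 = 0.029988, 1/14 · 0.13994 = 0.0099958, 3/14 · 0.14577 = 0.031237; summing to 0.090379.
Hence P(r = 1 | data) = (0.002499) / (0.090379) = 0.02765.

0.0276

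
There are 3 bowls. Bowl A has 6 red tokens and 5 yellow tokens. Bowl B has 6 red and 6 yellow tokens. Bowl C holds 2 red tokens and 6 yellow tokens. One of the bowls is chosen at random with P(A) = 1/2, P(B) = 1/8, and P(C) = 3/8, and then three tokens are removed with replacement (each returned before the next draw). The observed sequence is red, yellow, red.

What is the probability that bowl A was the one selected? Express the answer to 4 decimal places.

0.6707

For each hypothesis, P(data | H) works out to: P(data | bowl A) = (6/11)(5/11)(6/11) = 0.13524; P(data | bowl B) = (6/12)(6/12)(6/12) = 0.125; P(data | bowl C) = (2/8)(6/8)(2/8) = 0.046875.
The prior-weighted likelihoods are 1/2 · 0.13524 = 0.067618, 1/8 · 0.125 = 0.015625, 3/8 · 0.046875 = 0.017578; these sum to 0.10082.
Therefore the posterior P(bowl A | data) = (0.067618) / (0.10082) = 0.67067.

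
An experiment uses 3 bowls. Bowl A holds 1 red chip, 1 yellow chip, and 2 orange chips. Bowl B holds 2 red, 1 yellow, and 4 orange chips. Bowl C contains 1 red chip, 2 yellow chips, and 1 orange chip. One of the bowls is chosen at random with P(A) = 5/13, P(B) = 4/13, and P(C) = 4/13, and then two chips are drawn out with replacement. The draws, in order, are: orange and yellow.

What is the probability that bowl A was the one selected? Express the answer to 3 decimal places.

For each hypothesis, P(data | H) works out to: P(data | bowl A) = (2/4)(1/4) = 0.125; P(data | bowl B) = (4/7)(1/7) = 0.081633; P(data | bowl C) = (1/4)(2/4) = 0.125.
Weighting by the prior gives 5/13 · 0.125 = 0.048077, 4/13 · 0.081633 = 0.025118, 4/13 · 0.125 = 0.038462; these sum to 0.11166.
Hence P(bowl A | data) = (0.048077) / (0.11166) = 0.43058.

0.431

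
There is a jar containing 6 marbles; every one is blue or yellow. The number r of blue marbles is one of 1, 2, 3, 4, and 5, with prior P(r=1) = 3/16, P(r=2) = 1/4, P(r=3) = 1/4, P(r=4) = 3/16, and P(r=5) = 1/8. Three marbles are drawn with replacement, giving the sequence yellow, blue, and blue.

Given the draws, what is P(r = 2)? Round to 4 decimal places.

For each hypothesis, P(data | H) works out to: P(data | r = 1) = (5/6)(1/6)(1/6) = 0.023148; P(data | r = 2) = (4/6)(2/6)(2/6) = 0.074074; P(data | r = 3) = (3/6)(3/6)(3/6) = 0.125; P(data | r = 4) = (2/6)(4/6)(4/6) = 0.14815; P(data | r = 5) = (1/6)(5/6)(5/6) = 0.11574.
Weighting by the prior gives 3/16 · 0.023148 = 0.0043403, 1/4 · 0.074074 = 0.018519, 1/4 · 0.125 = 0.03125, 3/16 · 0.14815 = 0.027778, 1/8 · 0.11574 = 0.014468; these sum to 0.096354.
Therefore the posterior P(r = 2 | data) = (0.018519) / (0.096354) = 0.19219.

0.1922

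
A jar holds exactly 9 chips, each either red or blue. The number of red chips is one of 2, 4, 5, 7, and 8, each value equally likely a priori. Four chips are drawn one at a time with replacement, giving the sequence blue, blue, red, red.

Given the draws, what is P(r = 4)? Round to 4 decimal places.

0.3185

The likelihood of the observed sequence under each hypothesis: P(data | r = 2) = (7/9)(7/9)(2/9)(2/9) = 0.029873; P(data | r = 4) = (5/9)(5/9)(4/9)(4/9) = 0.060966; P(data | r = 5) = (4/9)(4/9)(5/9)(5/9) = 0.060966; P(data | r = 7) = (2/9)(2/9)(7/9)(7/9) = 0.029873; P(data | r = 8) = (1/9)(1/9)(8/9)(8/9) = 0.0097546.
The prior-weighted likelihoods are 1/5 · 0.029873 = 0.0059747, 1/5 · 0.060966 = 0.012193, 1/5 · 0.060966 = 0.012193, 1/5 · 0.029873 = 0.0059747, 1/5 · 0.0097546 = 0.0019509; these sum to 0.038287.
Hence P(r = 4 | data) = (0.012193) / (0.038287) = 0.31847.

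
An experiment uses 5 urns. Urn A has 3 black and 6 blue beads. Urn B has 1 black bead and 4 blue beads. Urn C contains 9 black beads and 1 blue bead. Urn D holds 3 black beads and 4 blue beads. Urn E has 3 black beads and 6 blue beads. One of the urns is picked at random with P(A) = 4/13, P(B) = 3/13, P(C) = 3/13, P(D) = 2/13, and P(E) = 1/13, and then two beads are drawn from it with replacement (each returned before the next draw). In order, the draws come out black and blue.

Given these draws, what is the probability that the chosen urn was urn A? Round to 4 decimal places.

0.3781

For each hypothesis, P(data | H) works out to: P(data | urn A) = (3/9)(6/9) = 0.22222; P(data | urn B) = (1/5)(4/5) = 0.16; P(data | urn C) = (9/10)(1/10) = 0.09; P(data | urn D) = (3/7)(4/7) = 0.2449; P(data | urn E) = (3/9)(6/9) = 0.22222.
Weighting by the prior gives 4/13 · 0.22222 = 0.068376, 3/13 · 0.16 = 0.036923, 3/13 · 0.09 = 0.020769, 2/13 · 0.2449 = 0.037677, 1/13 · 0.22222 = 0.017094; with total 0.18084.
Therefore the posterior P(urn A | data) = (0.068376) / (0.18084) = 0.3781.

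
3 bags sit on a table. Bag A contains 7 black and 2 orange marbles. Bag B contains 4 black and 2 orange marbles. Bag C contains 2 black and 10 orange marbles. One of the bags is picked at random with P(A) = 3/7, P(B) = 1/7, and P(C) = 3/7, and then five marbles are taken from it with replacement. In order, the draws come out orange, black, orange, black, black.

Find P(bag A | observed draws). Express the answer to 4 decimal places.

The likelihood of the observed sequence under each hypothesis: P(data | bag A) = (2/9)(7/9)(2/9)(7/9)(7/9) = 0.023235; P(data | bag B) = (2/6)(4/6)(2/6)(4/6)(4/6) = 0.032922; P(data | bag C) = (10/12)(2/12)(10/12)(2/12)(2/12) = 0.003215.
The prior-weighted likelihoods are 3/7 · 0.023235 = 0.0099578, 1/7 · 0.032922 = 0.0047031, 3/7 · 0.003215 = 0.0013779; summing to 0.016039.
Hence P(bag A | data) = (0.0099578) / (0.016039) = 0.62086.

0.6209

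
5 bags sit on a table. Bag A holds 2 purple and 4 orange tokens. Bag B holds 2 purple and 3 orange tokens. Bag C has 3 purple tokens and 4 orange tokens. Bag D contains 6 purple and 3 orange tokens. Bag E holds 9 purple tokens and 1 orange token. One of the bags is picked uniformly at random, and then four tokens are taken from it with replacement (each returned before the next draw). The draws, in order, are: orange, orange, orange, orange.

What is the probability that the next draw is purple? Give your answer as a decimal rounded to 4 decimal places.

The likelihood of the observed sequence under each hypothesis: P(data | bag A) = (4/6)(4/6)(4/6)(4/6) = 0.19753; P(data | bag B) = (3/5)(3/5)(3/5)(3/5) = 0.1296; P(data | bag C) = (4/7)(4/7)(4/7)(4/7) = 0.10662; P(data | bag D) = (3/9)(3/9)(3/9)(3/9) = 0.012346; P(data | bag E) = (1/10)(1/10)(1/10)(1/10) = 0.0001.
Multiplying each by its prior: 1/5 · 0.19753 = 0.039506, 1/5 · 0.1296 = 0.02592, 1/5 · 0.10662 = 0.021324, 1/5 · 0.012346 = 0.0024691, 1/5 · 0.0001 = 2e-05; these sum to 0.08924.
Dividing through by the total gives posterior P(bag A | data) = 0.4427, P(bag B | data) = 0.29045, P(bag C | data) = 0.23896, P(bag D | data) = 0.027669, P(bag E | data) = 0.00022412.
So P(purple next | data) = Σ P(purple next | H) P(H | data) = (1/3)(0.4427) + (2/5)(0.29045) + (3/7)(0.23896) + (2/3)(0.027669) + (9/10)(0.00022412) = 0.3848.

0.3848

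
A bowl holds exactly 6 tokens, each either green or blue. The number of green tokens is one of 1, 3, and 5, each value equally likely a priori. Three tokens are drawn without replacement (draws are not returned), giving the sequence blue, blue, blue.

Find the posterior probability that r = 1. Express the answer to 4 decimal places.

0.9091

For each hypothesis, P(data | H) works out to: P(data | r = 1) = (5/6)(4/5)(3/4) = 1/2; P(data | r = 3) = (3/6)(2/5)(1/4) = 1/20; P(data | r = 5) = (1/6)(0/5) = 0.
Weighting by the prior gives 1/3 · 1/2 = 1/6, 1/3 · 1/20 = 1/60, 1/3 · 0 = 0; with total 11/60.
Therefore the posterior P(r = 1 | data) = (1/6) / (11/60) = 10/11.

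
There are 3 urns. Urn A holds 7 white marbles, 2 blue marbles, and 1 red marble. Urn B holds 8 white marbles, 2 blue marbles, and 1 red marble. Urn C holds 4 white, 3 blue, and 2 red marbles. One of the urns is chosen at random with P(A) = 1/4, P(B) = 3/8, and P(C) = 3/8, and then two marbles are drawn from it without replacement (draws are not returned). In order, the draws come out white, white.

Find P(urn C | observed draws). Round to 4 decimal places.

The likelihood of the observed sequence under each hypothesis: P(data | urn A) = (7/10)(6/9) = 0.46667; P(data | urn B) = (8/11)(7/10) = 0.50909; P(data | urn C) = (4/9)(3/8) = 0.16667.
Weighting by the prior gives 1/4 · 0.46667 = 0.11667, 3/8 · 0.50909 = 0.19091, 3/8 · 0.16667 = 0.0625; with total 0.37008.
Therefore the posterior P(urn C | data) = (0.0625) / (0.37008) = 0.16888.

0.1689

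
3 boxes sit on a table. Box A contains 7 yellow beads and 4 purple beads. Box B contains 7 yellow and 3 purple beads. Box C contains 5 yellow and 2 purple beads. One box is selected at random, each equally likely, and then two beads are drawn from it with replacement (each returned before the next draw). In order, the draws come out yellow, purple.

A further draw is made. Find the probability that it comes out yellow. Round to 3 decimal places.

0.682

Compute the likelihood of the observed sequence for each case: P(data | box A) = (7/11)(4/11) = 0.2314; P(data | box B) = (7/10)(3/10) = 0.21; P(data | box C) = (5/7)(2/7) = 0.20408.
The prior-weighted likelihoods are 1/3 · 0.2314 = 0.077135, 1/3 · 0.21 = 0.07, 1/3 · 0.20408 = 0.068027; these sum to 0.21516.
Normalising, the posterior is P(box A | data) = 0.3585, P(box B | data) = 0.32534, P(box C | data) = 0.31617.
Averaging over the posterior, P(yellow next | data) = (7/11)(0.3585) + (7/10)(0.32534) + (5/7)(0.31617) = 0.6817.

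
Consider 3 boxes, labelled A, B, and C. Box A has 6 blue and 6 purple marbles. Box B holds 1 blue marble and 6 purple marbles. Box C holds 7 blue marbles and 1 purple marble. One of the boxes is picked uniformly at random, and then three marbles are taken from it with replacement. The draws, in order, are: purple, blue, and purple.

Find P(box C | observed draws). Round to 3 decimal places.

Compute the likelihood of the observed sequence for each case: P(data | box A) = (6/12)(6/12)(6/12) = 0.125; P(data | box B) = (6/7)(1/7)(6/7) = 0.10496; P(data | box C) = (1/8)(7/8)(1/8) = 0.013672.
Multiplying each by its prior: 1/3 · 0.125 = 0.041667, 1/3 · 0.10496 = 0.034985, 1/3 · 0.013672 = 0.0045573; summing to 0.081209.
Therefore the posterior P(box C | data) = (0.0045573) / (0.081209) = 0.056118.

0.056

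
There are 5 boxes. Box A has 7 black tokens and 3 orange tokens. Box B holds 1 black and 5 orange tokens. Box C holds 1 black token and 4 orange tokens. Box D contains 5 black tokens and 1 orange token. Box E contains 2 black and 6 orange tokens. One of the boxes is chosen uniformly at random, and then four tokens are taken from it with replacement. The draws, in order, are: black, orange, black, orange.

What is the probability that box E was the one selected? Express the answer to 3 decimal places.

Compute the likelihood of the observed sequence for each case: P(data | box A) = (7/10)(3/10)(7/10)(3/10) = 0.0441; P(data | box B) = (1/6)(5/6)(1/6)(5/6) = 0.01929; P(data | box C) = (1/5)(4/5)(1/5)(4/5) = 0.0256; P(data | box D) = (5/6)(1/6)(5/6)(1/6) = 0.01929; P(data | box E) = (2/8)(6/8)(2/8)(6/8) = 0.035156.
The prior-weighted likelihoods are 1/5 · 0.0441 = 0.00882, 1/5 · 0.01929 = 0.003858, 1/5 · 0.0256 = 0.00512, 1/5 · 0.01929 = 0.003858, 1/5 · 0.035156 = 0.0070313; with total 0.028687.
So P(box E | data) = (0.0070313) / (0.028687) = 0.2451.

0.245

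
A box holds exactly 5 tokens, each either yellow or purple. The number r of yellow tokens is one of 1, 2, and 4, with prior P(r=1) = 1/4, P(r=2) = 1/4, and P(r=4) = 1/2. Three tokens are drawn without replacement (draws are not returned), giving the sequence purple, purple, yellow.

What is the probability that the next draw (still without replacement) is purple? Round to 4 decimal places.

The likelihood of the observed sequence under each hypothesis: P(data | r = 1) = (4/5)(3/4)(1/3) = 1/5; P(data | r = 2) = (3/5)(2/4)(2/3) = 1/5; P(data | r = 4) = (1/5)(0/4) = 0.
Weighting by the prior gives 1/4 · 1/5 = 1/20, 1/4 · 1/5 = 1/20, 1/2 · 0 = 0; these sum to 1/10.
Normalising, the posterior is P(r = 1 | data) = 1/2, P(r = 2 | data) = 1/2, P(r = 4 | data) = 0.
Averaging over the posterior, P(purple next | data) = (1)(1/2) + (1/2)(1/2) = 3/4.

0.7500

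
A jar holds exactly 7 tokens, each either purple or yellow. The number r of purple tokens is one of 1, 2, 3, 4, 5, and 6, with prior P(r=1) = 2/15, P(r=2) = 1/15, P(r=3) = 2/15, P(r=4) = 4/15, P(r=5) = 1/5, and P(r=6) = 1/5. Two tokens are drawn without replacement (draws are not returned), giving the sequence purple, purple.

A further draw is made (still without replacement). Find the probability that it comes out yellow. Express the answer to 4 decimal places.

0.3887

For each hypothesis, P(data | H) works out to: P(data | r = 1) = (1/7)(0/6) = 0; P(data | r = 2) = (2/7)(1/6) = 1/21; P(data | r = 3) = (3/7)(2/6) = 1/7; P(data | r = 4) = (4/7)(3/6) = 2/7; P(data | r = 5) = (5/7)(4/6) = 10/21; P(data | r = 6) = (6/7)(5/6) = 5/7.
Multiplying each by its prior: 2/15 · 0 = 0, 1/15 · 1/21 = 1/315, 2/15 · 1/7 = 2/105, 4/15 · 2/7 = 8/105, 1/5 · 10/21 = 2/21, 1/5 · 5/7 = 1/7; these sum to 106/315.
Normalising, the posterior is P(r = 1 | data) = 0, P(r = 2 | data) = 1/106, P(r = 3 | data) = 3/53, P(r = 4 | data) = 12/53, P(r = 5 | data) = 15/53, P(r = 6 | data) = 45/106.
The predictive probability is P(yellow next | data) = (1)(1/106) + (4/5)(3/53) + (3/5)(12/53) + (2/5)(15/53) + (1/5)(45/106) = 103/265.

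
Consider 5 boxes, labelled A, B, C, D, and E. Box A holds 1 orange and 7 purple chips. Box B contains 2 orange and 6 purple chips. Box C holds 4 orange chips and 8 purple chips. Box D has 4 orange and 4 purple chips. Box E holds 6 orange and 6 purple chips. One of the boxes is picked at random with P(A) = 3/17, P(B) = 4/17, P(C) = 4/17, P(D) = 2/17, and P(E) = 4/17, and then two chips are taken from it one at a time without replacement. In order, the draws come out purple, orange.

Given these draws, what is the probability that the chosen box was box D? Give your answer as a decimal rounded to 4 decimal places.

0.1479

Compute the likelihood of the observed sequence for each case: P(data | box A) = (7/8)(1/7) = 0.125; P(data | box B) = (6/8)(2/7) = 0.21429; P(data | box C) = (8/12)(4/11) = 0.24242; P(data | box D) = (4/8)(4/7) = 0.28571; P(data | box E) = (6/12)(6/11) = 0.27273.
The prior-weighted likelihoods are 3/17 · 0.125 = 0.022059, 4/17 · 0.21429 = 0.05042, 4/17 · 0.24242 = 0.057041, 2/17 · 0.28571 = 0.033613, 4/17 · 0.27273 = 0.064171; with total 0.2273.
Therefore the posterior P(box D | data) = (0.033613) / (0.2273) = 0.14788.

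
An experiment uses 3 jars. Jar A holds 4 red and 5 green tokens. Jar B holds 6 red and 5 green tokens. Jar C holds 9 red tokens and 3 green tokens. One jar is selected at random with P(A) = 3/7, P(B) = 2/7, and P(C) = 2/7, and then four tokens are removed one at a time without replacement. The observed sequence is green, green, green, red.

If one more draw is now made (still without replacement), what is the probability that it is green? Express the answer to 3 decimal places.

0.359

Under each hypothesis, the probability of the observed sequence is: P(data | jar A) = (5/9)(4/8)(3/7)(4/6) = 0.079365; P(data | jar B) = (5/11)(4/10)(3/9)(6/8) = 0.045455; P(data | jar C) = (3/12)(2/11)(1/10)(9/9) = 0.0045455.
Multiplying each by its prior: 3/7 · 0.079365 = 0.034014, 2/7 · 0.045455 = 0.012987, 2/7 · 0.0045455 = 0.0012987; these sum to 0.048299.
The posterior is then P(jar A | data) = 0.70423, P(jar B | data) = 0.26889, P(jar C | data) = 0.026889.
The predictive probability is P(green next | data) = (2/5)(0.70423) + (2/7)(0.26889) + (0)(0.026889) = 0.35851.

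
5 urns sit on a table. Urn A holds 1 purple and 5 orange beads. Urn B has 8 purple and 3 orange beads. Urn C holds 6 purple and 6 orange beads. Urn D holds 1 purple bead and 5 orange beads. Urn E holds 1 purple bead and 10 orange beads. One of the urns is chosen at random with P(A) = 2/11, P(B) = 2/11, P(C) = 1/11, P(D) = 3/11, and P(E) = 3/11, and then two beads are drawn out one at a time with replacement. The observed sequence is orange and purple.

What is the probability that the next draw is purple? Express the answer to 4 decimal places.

0.3472

Under each hypothesis, the probability of the observed sequence is: P(data | urn A) = (5/6)(1/6) = 0.13889; P(data | urn B) = (3/11)(8/11) = 0.19835; P(data | urn C) = (6/12)(6/12) = 0.25; P(data | urn D) = (5/6)(1/6) = 0.13889; P(data | urn E) = (10/11)(1/11) = 0.082645.
The prior-weighted likelihoods are 2/11 · 0.13889 = 0.025253, 2/11 · 0.19835 = 0.036063, 1/11 · 0.25 = 0.022727, 3/11 · 0.13889 = 0.037879, 3/11 · 0.082645 = 0.022539; with total 0.14446.
Dividing through by the total gives posterior P(urn A | data) = 0.1748, P(urn B | data) = 0.24964, P(urn C | data) = 0.15732, P(urn D | data) = 0.26221, P(urn E | data) = 0.15602.
Averaging over the posterior, P(purple next | data) = (1/6)(0.1748) + (8/11)(0.24964) + (1/2)(0.15732) + (1/6)(0.26221) + (1/11)(0.15602) = 0.34724.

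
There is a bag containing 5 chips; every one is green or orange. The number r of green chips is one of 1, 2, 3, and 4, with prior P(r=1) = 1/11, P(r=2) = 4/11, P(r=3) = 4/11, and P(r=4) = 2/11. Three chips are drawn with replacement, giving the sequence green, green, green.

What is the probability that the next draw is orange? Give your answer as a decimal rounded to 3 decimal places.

Under each hypothesis, the probability of the observed sequence is: P(data | r = 1) = (1/5)(1/5)(1/5) = 0.008; P(data | r = 2) = (2/5)(2/5)(2/5) = 0.064; P(data | r = 3) = (3/5)(3/5)(3/5) = 0.216; P(data | r = 4) = (4/5)(4/5)(4/5) = 0.512.
Weighting by the prior gives 1/11 · 0.008 = 0.00072727, 4/11 · 0.064 = 0.023273, 4/11 · 0.216 = 0.078545, 2/11 · 0.512 = 0.093091; these sum to 0.19564.
The posterior is then P(r = 1 | data) = 0.0037175, P(r = 2 | data) = 0.11896, P(r = 3 | data) = 0.40149, P(r = 4 | data) = 0.47584.
The predictive probability is P(orange next | data) = (4/5)(0.0037175) + (3/5)(0.11896) + (2/5)(0.40149) + (1/5)(0.47584) = 0.33011.

0.330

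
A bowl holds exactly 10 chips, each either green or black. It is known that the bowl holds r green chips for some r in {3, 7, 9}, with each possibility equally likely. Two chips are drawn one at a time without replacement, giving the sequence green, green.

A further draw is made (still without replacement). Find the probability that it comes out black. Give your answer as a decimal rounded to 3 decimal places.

0.250

Compute the likelihood of the observed sequence for each case: P(data | r = 3) = (3/10)(2/9) = 1/15; P(data | r = 7) = (7/10)(6/9) = 7/15; P(data | r = 9) = (9/10)(8/9) = 4/5.
Multiplying each by its prior: 1/3 · 1/15 = 1/45, 1/3 · 7/15 = 7/45, 1/3 · 4/5 = 4/15; these sum to 4/9.
The posterior is then P(r = 3 | data) = 1/20, P(r = 7 | data) = 7/20, P(r = 9 | data) = 3/5.
So P(black next | data) = Σ P(black next | H) P(H | data) = (7/8)(1/20) + (3/8)(7/20) + (1/8)(3/5) = 1/4.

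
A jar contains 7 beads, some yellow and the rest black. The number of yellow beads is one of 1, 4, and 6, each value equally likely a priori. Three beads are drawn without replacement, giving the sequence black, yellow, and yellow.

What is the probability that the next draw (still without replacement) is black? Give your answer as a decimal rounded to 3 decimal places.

For each hypothesis, P(data | H) works out to: P(data | r = 1) = (6/7)(1/6)(0/5) = 0; P(data | r = 4) = (3/7)(4/6)(3/5) = 6/35; P(data | r = 6) = (1/7)(6/6)(5/5) = 1/7.
Multiplying each by its prior: 1/3 · 0 = 0, 1/3 · 6/35 = 2/35, 1/3 · 1/7 = 1/21; with total 11/105.
The posterior is then P(r = 1 | data) = 0, P(r = 4 | data) = 6/11, P(r = 6 | data) = 5/11.
Averaging over the posterior, P(black next | data) = (1/2)(6/11) + (0)(5/11) = 3/11.

0.273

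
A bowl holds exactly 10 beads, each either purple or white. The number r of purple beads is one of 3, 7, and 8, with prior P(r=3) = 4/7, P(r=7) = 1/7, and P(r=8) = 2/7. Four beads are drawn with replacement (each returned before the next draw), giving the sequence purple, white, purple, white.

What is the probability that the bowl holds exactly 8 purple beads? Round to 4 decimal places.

Under each hypothesis, the probability of the observed sequence is: P(data | r = 3) = (3/10)(7/10)(3/10)(7/10) = 0.0441; P(data | r = 7) = (7/10)(3/10)(7/10)(3/10) = 0.0441; P(data | r = 8) = (8/10)(2/10)(8/10)(2/10) = 0.0256.
Multiplying each by its prior: 4/7 · 0.0441 = 0.0252, 1/7 · 0.0441 = 0.0063, 2/7 · 0.0256 = 0.0073143; with total 0.038814.
Therefore the posterior P(r = 8 | data) = (0.0073143) / (0.038814) = 0.18844.

0.1884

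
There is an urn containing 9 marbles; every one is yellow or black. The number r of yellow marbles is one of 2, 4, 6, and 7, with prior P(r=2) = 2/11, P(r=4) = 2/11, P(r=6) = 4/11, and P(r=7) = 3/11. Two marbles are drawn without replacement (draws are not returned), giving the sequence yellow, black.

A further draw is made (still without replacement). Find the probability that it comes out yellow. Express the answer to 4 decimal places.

0.5965

For each hypothesis, P(data | H) works out to: P(data | r = 2) = (2/9)(7/8) = 7/36; P(data | r = 4) = (4/9)(5/8) = 5/18; P(data | r = 6) = (6/9)(3/8) = 1/4; P(data | r = 7) = (7/9)(2/8) = 7/36.
The prior-weighted likelihoods are 2/11 · 7/36 = 7/198, 2/11 · 5/18 = 5/99, 4/11 · 1/4 = 1/11, 3/11 · 7/36 = 7/132; summing to 91/396.
Normalising, the posterior is P(r = 2 | data) = 2/13, P(r = 4 | data) = 20/91, P(r = 6 | data) = 36/91, P(r = 7 | data) = 3/13.
So P(yellow next | data) = Σ P(yellow next | H) P(H | data) = (1/7)(2/13) + (3/7)(20/91) + (5/7)(36/91) + (6/7)(3/13) = 380/637.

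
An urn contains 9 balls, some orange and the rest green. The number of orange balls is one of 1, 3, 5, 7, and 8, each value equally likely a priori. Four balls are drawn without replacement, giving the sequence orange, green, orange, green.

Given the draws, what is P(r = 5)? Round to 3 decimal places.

0.476

Compute the likelihood of the observed sequence for each case: P(data | r = 1) = (1/9)(8/8)(0/7) = 0; P(data | r = 3) = (3/9)(6/8)(2/7)(5/6) = 5/84; P(data | r = 5) = (5/9)(4/8)(4/7)(3/6) = 5/63; P(data | r = 7) = (7/9)(2/8)(6/7)(1/6) = 1/36; P(data | r = 8) = (8/9)(1/8)(7/7)(0/6) = 0.
Multiplying each by its prior: 1/5 · 0 = 0, 1/5 · 5/84 = 1/84, 1/5 · 5/63 = 1/63, 1/5 · 1/36 = 1/180, 1/5 · 0 = 0; summing to 1/30.
So P(r = 5 | data) = (1/63) / (1/30) = 10/21.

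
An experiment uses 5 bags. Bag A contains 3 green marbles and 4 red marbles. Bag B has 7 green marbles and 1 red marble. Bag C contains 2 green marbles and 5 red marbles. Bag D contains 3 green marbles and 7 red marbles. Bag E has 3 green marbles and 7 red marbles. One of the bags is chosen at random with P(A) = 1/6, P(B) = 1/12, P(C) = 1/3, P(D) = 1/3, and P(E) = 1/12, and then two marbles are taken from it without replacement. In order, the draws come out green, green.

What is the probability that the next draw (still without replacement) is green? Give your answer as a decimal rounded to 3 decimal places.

For each hypothesis, P(data | H) works out to: P(data | bag A) = (3/7)(2/6) = 0.14286; P(data | bag B) = (7/8)(6/7) = 0.75; P(data | bag C) = (2/7)(1/6) = 0.047619; P(data | bag D) = (3/10)(2/9) = 0.066667; P(data | bag E) = (3/10)(2/9) = 0.066667.
Weighting by the prior gives 1/6 · 0.14286 = 0.02381, 1/12 · 0.75 = 0.0625, 1/3 · 0.047619 = 0.015873, 1/3 · 0.066667 = 0.022222, 1/12 · 0.066667 = 0.0055556; with total 0.12996.
The posterior is then P(bag A | data) = 0.18321, P(bag B | data) = 0.48092, P(bag C | data) = 0.12214, P(bag D | data) = 0.17099, P(bag E | data) = 0.042748.
Averaging over the posterior, P(green next | data) = (1/5)(0.18321) + (5/6)(0.48092) + (0)(0.12214) + (1/8)(0.17099) + (1/8)(0.042748) = 0.46412.

0.464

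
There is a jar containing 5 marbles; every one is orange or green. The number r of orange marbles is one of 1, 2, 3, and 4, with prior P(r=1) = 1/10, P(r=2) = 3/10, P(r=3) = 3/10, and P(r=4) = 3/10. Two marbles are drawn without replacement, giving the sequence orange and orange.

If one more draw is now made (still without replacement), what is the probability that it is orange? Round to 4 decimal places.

Compute the likelihood of the observed sequence for each case: P(data | r = 1) = (1/5)(0/4) = 0; P(data | r = 2) = (2/5)(1/4) = 1/10; P(data | r = 3) = (3/5)(2/4) = 3/10; P(data | r = 4) = (4/5)(3/4) = 3/5.
The prior-weighted likelihoods are 1/10 · 0 = 0, 3/10 · 1/10 = 3/100, 3/10 · 3/10 = 9/100, 3/10 · 3/5 = 9/50; with total 3/10.
The posterior is then P(r = 1 | data) = 0, P(r = 2 | data) = 1/10, P(r = 3 | data) = 3/10, P(r = 4 | data) = 3/5.
So P(orange next | data) = Σ P(orange next | H) P(H | data) = (0)(1/10) + (1/3)(3/10) + (2/3)(3/5) = 1/2.

0.5000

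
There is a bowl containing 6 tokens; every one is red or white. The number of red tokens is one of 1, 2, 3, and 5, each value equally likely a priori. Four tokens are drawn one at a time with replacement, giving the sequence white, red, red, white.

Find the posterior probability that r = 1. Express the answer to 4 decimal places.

Compute the likelihood of the observed sequence for each case: P(data | r = 1) = (5/6)(1/6)(1/6)(5/6) = 0.01929; P(data | r = 2) = (4/6)(2/6)(2/6)(4/6) = 0.049383; P(data | r = 3) = (3/6)(3/6)(3/6)(3/6) = 0.0625; P(data | r = 5) = (1/6)(5/6)(5/6)(1/6) = 0.01929.
Weighting by the prior gives 1/4 · 0.01929 = 0.0048225, 1/4 · 0.049383 = 0.012346, 1/4 · 0.0625 = 0.015625, 1/4 · 0.01929 = 0.0048225; summing to 0.037616.
Therefore the posterior P(r = 1 | data) = (0.0048225) / (0.037616) = 0.12821.

0.1282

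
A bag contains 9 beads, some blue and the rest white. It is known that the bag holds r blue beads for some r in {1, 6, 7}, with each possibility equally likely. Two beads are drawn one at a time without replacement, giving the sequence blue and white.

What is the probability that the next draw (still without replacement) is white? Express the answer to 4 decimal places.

Compute the likelihood of the observed sequence for each case: P(data | r = 1) = (1/9)(8/8) = 1/9; P(data | r = 6) = (6/9)(3/8) = 1/4; P(data | r = 7) = (7/9)(2/8) = 7/36.
The prior-weighted likelihoods are 1/3 · 1/9 = 1/27, 1/3 · 1/4 = 1/12, 1/3 · 7/36 = 7/108; with total 5/27.
The posterior is then P(r = 1 | data) = 1/5, P(r = 6 | data) = 9/20, P(r = 7 | data) = 7/20.
Averaging over the posterior, P(white next | data) = (1)(1/5) + (2/7)(9/20) + (1/7)(7/20) = 53/140.

0.3786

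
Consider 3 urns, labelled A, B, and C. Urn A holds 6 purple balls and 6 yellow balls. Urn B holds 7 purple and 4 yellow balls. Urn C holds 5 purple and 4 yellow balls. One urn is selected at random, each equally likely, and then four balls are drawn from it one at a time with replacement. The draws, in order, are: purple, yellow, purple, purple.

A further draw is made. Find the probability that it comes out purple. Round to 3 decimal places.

0.573

For each hypothesis, P(data | H) works out to: P(data | urn A) = (6/12)(6/12)(6/12)(6/12) = 0.0625; P(data | urn B) = (7/11)(4/11)(7/11)(7/11) = 0.093709; P(data | urn C) = (5/9)(4/9)(5/9)(5/9) = 0.076208.
The prior-weighted likelihoods are 1/3 · 0.0625 = 0.020833, 1/3 · 0.093709 = 0.031236, 1/3 · 0.076208 = 0.025403; summing to 0.077472.
The posterior is then P(urn A | data) = 0.26891, P(urn B | data) = 0.40319, P(urn C | data) = 0.32789.
Averaging over the posterior, P(purple next | data) = (1/2)(0.26891) + (7/11)(0.40319) + (5/9)(0.32789) = 0.5732.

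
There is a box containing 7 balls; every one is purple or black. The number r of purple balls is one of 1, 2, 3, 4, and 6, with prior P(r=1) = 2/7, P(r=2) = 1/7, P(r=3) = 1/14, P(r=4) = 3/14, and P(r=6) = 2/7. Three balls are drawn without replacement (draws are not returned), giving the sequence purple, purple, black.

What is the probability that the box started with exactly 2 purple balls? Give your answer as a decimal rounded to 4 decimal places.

Compute the likelihood of the observed sequence for each case: P(data | r = 1) = (1/7)(0/6) = 0; P(data | r = 2) = (2/7)(1/6)(5/5) = 1/21; P(data | r = 3) = (3/7)(2/6)(4/5) = 4/35; P(data | r = 4) = (4/7)(3/6)(3/5) = 6/35; P(data | r = 6) = (6/7)(5/6)(1/5) = 1/7.
Weighting by the prior gives 2/7 · 0 = 0, 1/7 · 1/21 = 1/147, 1/14 · 4/35 = 2/245, 3/14 · 6/35 = 9/245, 2/7 · 1/7 = 2/49; with total 68/735.
By Bayes' rule, P(r = 2 | data) = (1/147) / (68/735) = 5/68.

0.0735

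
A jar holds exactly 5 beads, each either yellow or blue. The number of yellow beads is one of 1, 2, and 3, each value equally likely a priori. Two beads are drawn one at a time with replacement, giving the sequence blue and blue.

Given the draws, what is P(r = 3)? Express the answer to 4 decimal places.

For each hypothesis, P(data | H) works out to: P(data | r = 1) = (4/5)(4/5) = 16/25; P(data | r = 2) = (3/5)(3/5) = 9/25; P(data | r = 3) = (2/5)(2/5) = 4/25.
Multiplying each by its prior: 1/3 · 16/25 = 16/75, 1/3 · 9/25 = 3/25, 1/3 · 4/25 = 4/75; summing to 29/75.
Hence P(r = 3 | data) = (4/75) / (29/75) = 4/29.

0.1379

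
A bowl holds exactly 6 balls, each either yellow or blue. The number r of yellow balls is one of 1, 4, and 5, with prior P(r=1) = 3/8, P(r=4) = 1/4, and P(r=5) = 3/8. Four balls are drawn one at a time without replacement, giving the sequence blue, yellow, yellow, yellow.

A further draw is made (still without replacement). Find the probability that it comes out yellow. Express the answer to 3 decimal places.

0.826

The likelihood of the observed sequence under each hypothesis: P(data | r = 1) = (5/6)(1/5)(0/4) = 0; P(data | r = 4) = (2/6)(4/5)(3/4)(2/3) = 2/15; P(data | r = 5) = (1/6)(5/5)(4/4)(3/3) = 1/6.
Multiplying each by its prior: 3/8 · 0 = 0, 1/4 · 2/15 = 1/30, 3/8 · 1/6 = 1/16; with total 23/240.
Normalising, the posterior is P(r = 1 | data) = 0, P(r = 4 | data) = 8/23, P(r = 5 | data) = 15/23.
Averaging over the posterior, P(yellow next | data) = (1/2)(8/23) + (1)(15/23) = 19/23.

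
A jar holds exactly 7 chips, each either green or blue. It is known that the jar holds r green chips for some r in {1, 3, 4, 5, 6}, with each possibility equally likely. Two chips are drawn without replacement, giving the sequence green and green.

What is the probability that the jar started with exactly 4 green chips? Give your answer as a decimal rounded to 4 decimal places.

Compute the likelihood of the observed sequence for each case: P(data | r = 1) = (1/7)(0/6) = 0; P(data | r = 3) = (3/7)(2/6) = 1/7; P(data | r = 4) = (4/7)(3/6) = 2/7; P(data | r = 5) = (5/7)(4/6) = 10/21; P(data | r = 6) = (6/7)(5/6) = 5/7.
The prior-weighted likelihoods are 1/5 · 0 = 0, 1/5 · 1/7 = 1/35, 1/5 · 2/7 = 2/35, 1/5 · 10/21 = 2/21, 1/5 · 5/7 = 1/7; these sum to 34/105.
So P(r = 4 | data) = (2/35) / (34/105) = 3/17.

0.1765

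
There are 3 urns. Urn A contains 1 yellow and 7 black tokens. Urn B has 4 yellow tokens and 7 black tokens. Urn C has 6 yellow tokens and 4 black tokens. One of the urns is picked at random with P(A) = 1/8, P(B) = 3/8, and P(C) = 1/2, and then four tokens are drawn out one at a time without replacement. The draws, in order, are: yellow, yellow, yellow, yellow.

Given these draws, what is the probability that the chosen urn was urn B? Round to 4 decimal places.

0.0308

For each hypothesis, P(data | H) works out to: P(data | urn A) = (1/8)(0/7) = 0; P(data | urn B) = (4/11)(3/10)(2/9)(1/8) = 0.0030303; P(data | urn C) = (6/10)(5/9)(4/8)(3/7) = 0.071429.
Weighting by the prior gives 1/8 · 0 = 0, 3/8 · 0.0030303 = 0.0011364, 1/2 · 0.071429 = 0.035714; with total 0.036851.
By Bayes' rule, P(urn B | data) = (0.0011364) / (0.036851) = 0.030837.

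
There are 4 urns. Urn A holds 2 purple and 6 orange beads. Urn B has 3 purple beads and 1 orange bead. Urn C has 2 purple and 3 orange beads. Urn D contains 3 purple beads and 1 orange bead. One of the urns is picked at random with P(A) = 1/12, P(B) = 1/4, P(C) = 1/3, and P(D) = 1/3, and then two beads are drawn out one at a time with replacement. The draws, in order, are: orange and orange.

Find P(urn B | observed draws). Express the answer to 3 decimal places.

0.077

Under each hypothesis, the probability of the observed sequence is: P(data | urn A) = (6/8)(6/8) = 9/16; P(data | urn B) = (1/4)(1/4) = 1/16; P(data | urn C) = (3/5)(3/5) = 9/25; P(data | urn D) = (1/4)(1/4) = 1/16.
Weighting by the prior gives 1/12 · 9/16 = 3/64, 1/4 · 1/16 = 1/64, 1/3 · 9/25 = 3/25, 1/3 · 1/16 = 1/48; summing to 61/300.
By Bayes' rule, P(urn B | data) = (1/64) / (61/300) = 75/976.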